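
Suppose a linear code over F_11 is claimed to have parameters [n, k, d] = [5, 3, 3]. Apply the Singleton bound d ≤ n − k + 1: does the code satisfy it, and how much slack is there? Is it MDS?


Singleton RHS = n − k + 1 = 3, slack = 0, bound satisfied, MDS.

Singleton bound: d ≤ n − k + 1.
Here n = 5, k = 3, so n − k + 1 = 3.
Given d = 3, check d ≤ 3: YES.
Slack = (n − k + 1) − d = 0.
The code is MDS (slack = 0).
Description: the claimed parameters are [5, 3, 3]_11; such a code would be MDS (meets Singleton bound).


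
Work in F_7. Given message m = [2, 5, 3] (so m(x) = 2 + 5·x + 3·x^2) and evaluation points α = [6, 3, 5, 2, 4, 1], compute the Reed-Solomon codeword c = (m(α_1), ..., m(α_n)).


c = [0, 2, 4, 3, 0, 3]

Message polynomial: m(x) = 2 + 5·x + 3·x^2 (mod 7).
For each evaluation point α_i, compute m(α_i) mod 7:
  α_1 = 6: Horner steps 3 → 2 → 0, so m(6) = 0.
  α_2 = 3: Horner steps 3 → 0 → 2, so m(3) = 2.
  α_3 = 5: Horner steps 3 → 6 → 4, so m(5) = 4.
  α_4 = 2: Horner steps 3 → 4 → 3, so m(2) = 3.
  α_5 = 4: Horner steps 3 → 3 → 0, so m(4) = 0.
  α_6 = 1: Horner steps 3 → 1 → 3, so m(1) = 3.
Codeword c = [0, 2, 4, 3, 0, 3] ∈ F_7^6.


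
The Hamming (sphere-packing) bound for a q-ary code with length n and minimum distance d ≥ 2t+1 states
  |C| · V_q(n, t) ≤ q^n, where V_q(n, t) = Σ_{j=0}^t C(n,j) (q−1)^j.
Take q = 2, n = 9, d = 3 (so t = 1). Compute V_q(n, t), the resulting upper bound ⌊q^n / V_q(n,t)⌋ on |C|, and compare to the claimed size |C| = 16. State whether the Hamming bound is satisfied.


V_q(n, t) = 10, q^n = 512, Hamming bound = 51, |C| = 16 ≤ bound (satisfied).

Step 1: Compute V_q(n, t) = Σ_{j=0}^1 C(n, j) (q−1)^j.
  j = 0: C(9,0)·(1)^0 = 1·1 = 1.
  j = 1: C(9,1)·(1)^1 = 9·1 = 9.
  V_q(n, t) = 1 + 9 = 10.
Step 2: q^n = 2^9 = 512.
Step 3: Hamming bound ⌊q^n / V_q(n,t)⌋ = ⌊512/10⌋ = 51.
Step 4: Compare |C| = 16 to 51: satisfied.
The claimed |C| lies below the Hamming bound.


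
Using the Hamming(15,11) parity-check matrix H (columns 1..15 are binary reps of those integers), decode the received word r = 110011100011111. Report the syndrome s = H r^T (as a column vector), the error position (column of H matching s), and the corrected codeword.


s = (1, 1, 0, 0)^T, error position = 12, corrected codeword c = 110011100010111

Compute s = H r^T mod 2 one row at a time:
  s_1 = 0 + 0 + 0 + 1 + 1 + 1 + 1 + 1 = 5 ≡ 1 (mod 2).
  s_2 = 0 + 1 + 1 + 1 + 1 + 1 + 1 + 1 = 7 ≡ 1 (mod 2).
  s_3 = 1 + 0 + 1 + 1 + 0 + 1 + 1 + 1 = 6 ≡ 0 (mod 2).
  s_4 = 1 + 0 + 1 + 1 + 0 + 1 + 1 + 1 = 6 ≡ 0 (mod 2).
s = (1, 1, 0, 0)^T — this equals column 12 of H (binary 1100), so error is at position 12.
Correct: flip bit 12 of r = 110011100011111 to get c = 110011100010111.


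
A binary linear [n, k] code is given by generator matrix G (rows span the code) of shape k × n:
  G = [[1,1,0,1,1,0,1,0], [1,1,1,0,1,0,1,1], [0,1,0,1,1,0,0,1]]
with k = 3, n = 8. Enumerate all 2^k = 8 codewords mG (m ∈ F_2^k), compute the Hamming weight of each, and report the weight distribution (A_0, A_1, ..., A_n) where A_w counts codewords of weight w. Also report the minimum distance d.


Weight distribution: A_0 = 1, A_3 = 3, A_4 = 2, A_5 = 1, A_6 = 1. Minimum distance d = 3.

Enumerate all 2^3 = 8 messages m ∈ F_2^3.
For each, compute codeword c = mG in F_2^8, then tally its weight.
  m = 000 → c = 00000000, weight = 0.
  m = 100 → c = 11011010, weight = 5.
  m = 010 → c = 11101011, weight = 6.
  m = 110 → c = 00110001, weight = 3.
  m = 001 → c = 01011001, weight = 4.
  m = 101 → c = 10000011, weight = 3.
  m = 011 → c = 10110010, weight = 4.
  m = 111 → c = 01101000, weight = 3.
Tally weights:
  weight 0: 1 codewords.
  weight 3: 3 codewords.
  weight 4: 2 codewords.
  weight 5: 1 codewords.
  weight 6: 1 codewords.
Minimum distance d = smallest w > 0 with A_w > 0 = 3.
Sanity: Σ A_w = 8 = 2^3 = 8 ✓.


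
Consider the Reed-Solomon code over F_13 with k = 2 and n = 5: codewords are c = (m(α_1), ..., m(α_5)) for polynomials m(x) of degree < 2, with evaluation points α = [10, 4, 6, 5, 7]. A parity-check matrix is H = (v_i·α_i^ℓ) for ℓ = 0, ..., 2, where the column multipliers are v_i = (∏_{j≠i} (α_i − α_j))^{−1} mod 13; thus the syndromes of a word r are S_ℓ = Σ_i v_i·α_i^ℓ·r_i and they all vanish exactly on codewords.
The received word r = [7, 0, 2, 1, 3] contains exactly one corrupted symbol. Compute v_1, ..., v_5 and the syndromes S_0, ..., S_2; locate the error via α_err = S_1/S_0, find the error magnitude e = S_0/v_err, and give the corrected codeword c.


S = (3, 4, 1), error at position 1, error magnitude e = 1, c = [6, 0, 2, 1, 3].

Step 1: column multipliers v_i = (∏_{j≠i}(α_i − α_j))^{−1} mod 13.
  i = 1 (α = 10): (10−4)(10−6)(10−5)(10−7) = 6·4·5·3 = 360 ≡ 9, so v_1 = 9^{−1} = 3 (mod 13).
  i = 2 (α = 4): (4−10)(4−6)(4−5)(4−7) = (−6)·(−2)·(−1)·(−3) = 36 ≡ 10, so v_2 = 10^{−1} = 4 (mod 13).
  i = 3 (α = 6): (6−10)(6−4)(6−5)(6−7) = (−4)·2·1·(−1) = 8 ≡ 8, so v_3 = 8^{−1} = 5 (mod 13).
  i = 4 (α = 5): (5−10)(5−4)(5−6)(5−7) = (−5)·1·(−1)·(−2) = −10 ≡ 3, so v_4 = 3^{−1} = 9 (mod 13).
  i = 5 (α = 7): (7−10)(7−4)(7−6)(7−5) = (−3)·3·1·2 = −18 ≡ 8, so v_5 = 8^{−1} = 5 (mod 13).
  v = [3, 4, 5, 9, 5].
Step 2: syndromes of r = [7, 0, 2, 1, 3] (all sums mod 13).
  S_0 = Σ v_i r_i = 3·7 + 4·0 + 5·2 + 9·1 + 5·3 = 55 ≡ 3.
  S_1 = Σ v_i α_i r_i = 3·10·7 + 4·4·0 + 5·6·2 + 9·5·1 + 5·7·3 = 420 ≡ 4.
  α_i^2 mod 13 = [9, 3, 10, 12, 10].
  S_2 = Σ v_i α_i^2 r_i = 3·9·7 + 4·3·0 + 5·10·2 + 9·12·1 + 5·10·3 = 547 ≡ 1.
  S = (3, 4, 1) ≠ 0, so r is not a codeword (an error is present).
Step 3: locate the error. For a single error e at position i, S_ℓ = v_i·e·α_i^ℓ, so α_err = S_1/S_0.
  S_0^{−1} = 3^{−1} = 9 (mod 13), so α_err = 4·9 = 36 ≡ 10 = α_1. Error position i = 1.
  Consistency check: S_2/S_1 = 1·10 = 10 ≡ 10 = α_err ✓ (single-error assumption holds).
Step 4: error magnitude e = S_0/v_1 = S_0·∏_{j≠1}(α_1 − α_j) = 3·9 = 27 ≡ 1 (mod 13).
Step 5: correct position 1: c_1 = r_1 − e = 7 − 1 ≡ 6 (mod 13). Hence c = [6, 0, 2, 1, 3].
  Check: interpolating c through the α_i gives m(x) = 9 + 1·x (degree < 2) with m(α_i) = c_i for every i, so c is indeed a codeword.


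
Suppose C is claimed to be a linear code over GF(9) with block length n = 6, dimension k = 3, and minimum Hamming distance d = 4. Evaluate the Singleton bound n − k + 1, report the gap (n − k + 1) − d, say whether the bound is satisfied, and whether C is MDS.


Singleton RHS = n − k + 1 = 4, slack = 0, bound satisfied, MDS.

Singleton bound: d ≤ n − k + 1.
Here n = 6, k = 3, so n − k + 1 = 4.
Given d = 4, check d ≤ 4: YES.
Slack = (n − k + 1) − d = 0.
The code is MDS (slack = 0).
Description: the claimed parameters are [6, 3, 4]_9; such a code would be MDS (meets Singleton bound).


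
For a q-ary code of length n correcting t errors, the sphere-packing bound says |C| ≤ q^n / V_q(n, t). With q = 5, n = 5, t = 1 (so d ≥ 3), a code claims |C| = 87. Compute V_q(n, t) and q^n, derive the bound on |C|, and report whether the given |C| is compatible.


V_q(n, t) = 21, q^n = 3125, Hamming bound = 148, |C| = 87 ≤ bound (satisfied).

Step 1: Compute V_q(n, t) = Σ_{j=0}^1 C(n, j) (q−1)^j.
  j = 0: C(5,0)·(4)^0 = 1·1 = 1.
  j = 1: C(5,1)·(4)^1 = 5·4 = 20.
  V_q(n, t) = 1 + 20 = 21.
Step 2: q^n = 5^5 = 3125.
Step 3: Hamming bound ⌊q^n / V_q(n,t)⌋ = ⌊3125/21⌋ = 148.
Step 4: Compare |C| = 87 to 148: satisfied.
The claimed |C| lies below the Hamming bound.


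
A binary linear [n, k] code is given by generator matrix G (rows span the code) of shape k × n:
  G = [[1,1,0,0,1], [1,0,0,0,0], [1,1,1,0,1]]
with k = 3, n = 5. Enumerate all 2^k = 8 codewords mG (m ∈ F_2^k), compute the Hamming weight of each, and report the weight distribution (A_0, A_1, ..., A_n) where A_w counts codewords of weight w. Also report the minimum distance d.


Weight distribution: A_0 = 1, A_1 = 2, A_2 = 2, A_3 = 2, A_4 = 1. Minimum distance d = 1.

Enumerate all 2^3 = 8 messages m ∈ F_2^3.
For each, compute codeword c = mG in F_2^5, then tally its weight.
  m = 000 → c = 00000, weight = 0.
  m = 100 → c = 11001, weight = 3.
  m = 010 → c = 10000, weight = 1.
  m = 110 → c = 01001, weight = 2.
  m = 001 → c = 11101, weight = 4.
  m = 101 → c = 00100, weight = 1.
  m = 011 → c = 01101, weight = 3.
  m = 111 → c = 10100, weight = 2.
Tally weights:
  weight 0: 1 codewords.
  weight 1: 2 codewords.
  weight 2: 2 codewords.
  weight 3: 2 codewords.
  weight 4: 1 codewords.
Minimum distance d = smallest w > 0 with A_w > 0 = 1.
Sanity: Σ A_w = 8 = 2^3 = 8 ✓.


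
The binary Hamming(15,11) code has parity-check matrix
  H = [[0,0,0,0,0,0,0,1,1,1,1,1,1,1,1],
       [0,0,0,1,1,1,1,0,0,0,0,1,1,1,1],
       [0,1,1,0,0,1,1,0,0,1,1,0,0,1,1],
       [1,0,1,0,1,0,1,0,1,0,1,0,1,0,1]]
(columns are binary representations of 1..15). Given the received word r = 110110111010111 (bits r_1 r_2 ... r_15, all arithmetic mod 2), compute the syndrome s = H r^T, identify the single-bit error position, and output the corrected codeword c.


s = (0, 0, 1, 1)^T, error position = 3, corrected codeword c = 111110111010111

Compute s = H r^T mod 2 one row at a time:
  s_1 = 1 + 1 + 0 + 1 + 0 + 1 + 1 + 1 = 6 ≡ 0 (mod 2).
  s_2 = 1 + 1 + 0 + 1 + 0 + 1 + 1 + 1 = 6 ≡ 0 (mod 2).
  s_3 = 1 + 0 + 0 + 1 + 0 + 1 + 1 + 1 = 5 ≡ 1 (mod 2).
  s_4 = 1 + 0 + 1 + 1 + 1 + 1 + 1 + 1 = 7 ≡ 1 (mod 2).
s = (0, 0, 1, 1)^T — this equals column 3 of H (binary 0011), so error is at position 3.
Correct: flip bit 3 of r = 110110111010111 to get c = 111110111010111.


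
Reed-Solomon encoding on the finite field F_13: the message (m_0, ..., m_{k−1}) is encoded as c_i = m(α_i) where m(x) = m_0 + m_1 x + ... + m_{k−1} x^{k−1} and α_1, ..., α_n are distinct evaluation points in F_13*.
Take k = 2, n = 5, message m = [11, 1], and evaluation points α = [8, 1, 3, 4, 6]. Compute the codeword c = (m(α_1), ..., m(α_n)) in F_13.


c = [6, 12, 1, 2, 4]

Message polynomial: m(x) = 11 + 1·x (mod 13).
For each evaluation point α_i, compute m(α_i) mod 13:
  α_1 = 8: Horner steps 1 → 6, so m(8) = 6.
  α_2 = 1: Horner steps 1 → 12, so m(1) = 12.
  α_3 = 3: Horner steps 1 → 1, so m(3) = 1.
  α_4 = 4: Horner steps 1 → 2, so m(4) = 2.
  α_5 = 6: Horner steps 1 → 4, so m(6) = 4.
Codeword c = [6, 12, 1, 2, 4] ∈ F_13^5.


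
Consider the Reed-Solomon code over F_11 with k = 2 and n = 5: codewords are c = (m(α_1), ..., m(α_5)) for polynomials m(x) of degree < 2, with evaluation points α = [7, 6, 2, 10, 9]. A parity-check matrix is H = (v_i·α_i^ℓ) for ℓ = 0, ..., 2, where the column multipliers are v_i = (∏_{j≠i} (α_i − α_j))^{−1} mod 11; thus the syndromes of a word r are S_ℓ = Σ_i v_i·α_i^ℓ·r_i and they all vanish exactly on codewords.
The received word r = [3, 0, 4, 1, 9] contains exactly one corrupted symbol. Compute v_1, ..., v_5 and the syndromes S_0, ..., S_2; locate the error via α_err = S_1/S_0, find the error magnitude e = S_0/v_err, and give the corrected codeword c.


S = (3, 6, 1), error at position 3, error magnitude e = 5, c = [3, 0, 10, 1, 9].

Step 1: column multipliers v_i = (∏_{j≠i}(α_i − α_j))^{−1} mod 11.
  i = 1 (α = 7): (7−6)(7−2)(7−10)(7−9) = 1·5·(−3)·(−2) = 30 ≡ 8, so v_1 = 8^{−1} = 7 (mod 11).
  i = 2 (α = 6): (6−7)(6−2)(6−10)(6−9) = (−1)·4·(−4)·(−3) = −48 ≡ 7, so v_2 = 7^{−1} = 8 (mod 11).
  i = 3 (α = 2): (2−7)(2−6)(2−10)(2−9) = (−5)·(−4)·(−8)·(−7) = 1120 ≡ 9, so v_3 = 9^{−1} = 5 (mod 11).
  i = 4 (α = 10): (10−7)(10−6)(10−2)(10−9) = 3·4·8·1 = 96 ≡ 8, so v_4 = 8^{−1} = 7 (mod 11).
  i = 5 (α = 9): (9−7)(9−6)(9−2)(9−10) = 2·3·7·(−1) = −42 ≡ 2, so v_5 = 2^{−1} = 6 (mod 11).
  v = [7, 8, 5, 7, 6].
Step 2: syndromes of r = [3, 0, 4, 1, 9] (all sums mod 11).
  S_0 = Σ v_i r_i = 7·3 + 8·0 + 5·4 + 7·1 + 6·9 = 102 ≡ 3.
  S_1 = Σ v_i α_i r_i = 7·7·3 + 8·6·0 + 5·2·4 + 7·10·1 + 6·9·9 = 743 ≡ 6.
  α_i^2 mod 11 = [5, 3, 4, 1, 4].
  S_2 = Σ v_i α_i^2 r_i = 7·5·3 + 8·3·0 + 5·4·4 + 7·1·1 + 6·4·9 = 408 ≡ 1.
  S = (3, 6, 1) ≠ 0, so r is not a codeword (an error is present).
Step 3: locate the error. For a single error e at position i, S_ℓ = v_i·e·α_i^ℓ, so α_err = S_1/S_0.
  S_0^{−1} = 3^{−1} = 4 (mod 11), so α_err = 6·4 = 24 ≡ 2 = α_3. Error position i = 3.
  Consistency check: S_2/S_1 = 1·2 = 2 ≡ 2 = α_err ✓ (single-error assumption holds).
Step 4: error magnitude e = S_0/v_3 = S_0·∏_{j≠3}(α_3 − α_j) = 3·9 = 27 ≡ 5 (mod 11).
Step 5: correct position 3: c_3 = r_3 − e = 4 − 5 ≡ 10 (mod 11). Hence c = [3, 0, 10, 1, 9].
  Check: interpolating c through the α_i gives m(x) = 4 + 3·x (degree < 2) with m(α_i) = c_i for every i, so c is indeed a codeword.


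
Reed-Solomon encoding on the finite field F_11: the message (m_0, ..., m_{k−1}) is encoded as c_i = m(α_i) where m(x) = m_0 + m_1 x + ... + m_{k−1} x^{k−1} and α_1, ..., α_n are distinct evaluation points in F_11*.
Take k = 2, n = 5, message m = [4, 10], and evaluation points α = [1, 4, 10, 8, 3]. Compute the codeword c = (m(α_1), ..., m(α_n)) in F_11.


c = [3, 0, 5, 7, 1]

Message polynomial: m(x) = 4 + 10·x (mod 11).
For each evaluation point α_i, compute m(α_i) mod 11:
  α_1 = 1: Horner steps 10 → 3, so m(1) = 3.
  α_2 = 4: Horner steps 10 → 0, so m(4) = 0.
  α_3 = 10: Horner steps 10 → 5, so m(10) = 5.
  α_4 = 8: Horner steps 10 → 7, so m(8) = 7.
  α_5 = 3: Horner steps 10 → 1, so m(3) = 1.
Codeword c = [3, 0, 5, 7, 1] ∈ F_11^5.


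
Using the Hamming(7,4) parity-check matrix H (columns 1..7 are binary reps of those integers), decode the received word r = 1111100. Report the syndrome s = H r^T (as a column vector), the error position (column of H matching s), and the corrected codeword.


s = (0, 0, 1)^T, error position = 1, corrected codeword c = 0111100

Compute s = H r^T mod 2 one row at a time:
  s_1 = 1 + 1 + 0 + 0 = 2 ≡ 0 (mod 2).
  s_2 = 1 + 1 + 0 + 0 = 2 ≡ 0 (mod 2).
  s_3 = 1 + 1 + 1 + 0 = 3 ≡ 1 (mod 2).
s = (0, 0, 1)^T — this equals column 1 of H (binary 001), so error is at position 1.
Correct: flip bit 1 of r = 1111100 to get c = 0111100.


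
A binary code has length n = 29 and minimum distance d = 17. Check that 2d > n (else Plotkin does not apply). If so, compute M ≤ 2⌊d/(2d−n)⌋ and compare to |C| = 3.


Plotkin bound M ≤ 6; given |C| = 3 ≤ bound (satisfied).

Check applicability: 2d = 34, n = 29.
2d − n = 5 > 0, so Plotkin applies.
Compute d/(2d−n) = 17/5 ≈ 3.4000.
⌊d/(2d−n)⌋ = 3.
Plotkin bound: M ≤ 2·3 = 6.
Given |C| = 3, check: satisfied.
This |C| is below the Plotkin bound.


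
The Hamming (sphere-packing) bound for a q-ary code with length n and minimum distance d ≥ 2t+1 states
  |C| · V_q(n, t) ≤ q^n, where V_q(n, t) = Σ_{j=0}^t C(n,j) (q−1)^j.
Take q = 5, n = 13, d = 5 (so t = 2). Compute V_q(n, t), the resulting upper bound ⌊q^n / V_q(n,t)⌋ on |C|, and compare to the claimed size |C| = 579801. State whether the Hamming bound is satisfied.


V_q(n, t) = 1301, q^n = 1220703125, Hamming bound = 938280, |C| = 579801 ≤ bound (satisfied).

Step 1: Compute V_q(n, t) = Σ_{j=0}^2 C(n, j) (q−1)^j.
  j = 0: C(13,0)·(4)^0 = 1·1 = 1.
  j = 1: C(13,1)·(4)^1 = 13·4 = 52.
  j = 2: C(13,2)·(4)^2 = 78·16 = 1248.
  V_q(n, t) = 1 + 52 + 1248 = 1301.
Step 2: q^n = 5^13 = 1220703125.
Step 3: Hamming bound ⌊q^n / V_q(n,t)⌋ = ⌊1220703125/1301⌋ = 938280.
Step 4: Compare |C| = 579801 to 938280: satisfied.
The claimed |C| lies below the Hamming bound.


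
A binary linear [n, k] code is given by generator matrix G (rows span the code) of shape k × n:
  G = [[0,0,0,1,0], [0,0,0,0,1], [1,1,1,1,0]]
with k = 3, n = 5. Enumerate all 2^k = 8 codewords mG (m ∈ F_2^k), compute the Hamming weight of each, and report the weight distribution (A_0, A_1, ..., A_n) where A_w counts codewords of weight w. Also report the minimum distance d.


Weight distribution: A_0 = 1, A_1 = 2, A_2 = 1, A_3 = 1, A_4 = 2, A_5 = 1. Minimum distance d = 1.

Enumerate all 2^3 = 8 messages m ∈ F_2^3.
For each, compute codeword c = mG in F_2^5, then tally its weight.
  m = 000 → c = 00000, weight = 0.
  m = 100 → c = 00010, weight = 1.
  m = 010 → c = 00001, weight = 1.
  m = 110 → c = 00011, weight = 2.
  m = 001 → c = 11110, weight = 4.
  m = 101 → c = 11100, weight = 3.
  m = 011 → c = 11111, weight = 5.
  m = 111 → c = 11101, weight = 4.
Tally weights:
  weight 0: 1 codewords.
  weight 1: 2 codewords.
  weight 2: 1 codewords.
  weight 3: 1 codewords.
  weight 4: 2 codewords.
  weight 5: 1 codewords.
Minimum distance d = smallest w > 0 with A_w > 0 = 1.
Sanity: Σ A_w = 8 = 2^3 = 8 ✓.


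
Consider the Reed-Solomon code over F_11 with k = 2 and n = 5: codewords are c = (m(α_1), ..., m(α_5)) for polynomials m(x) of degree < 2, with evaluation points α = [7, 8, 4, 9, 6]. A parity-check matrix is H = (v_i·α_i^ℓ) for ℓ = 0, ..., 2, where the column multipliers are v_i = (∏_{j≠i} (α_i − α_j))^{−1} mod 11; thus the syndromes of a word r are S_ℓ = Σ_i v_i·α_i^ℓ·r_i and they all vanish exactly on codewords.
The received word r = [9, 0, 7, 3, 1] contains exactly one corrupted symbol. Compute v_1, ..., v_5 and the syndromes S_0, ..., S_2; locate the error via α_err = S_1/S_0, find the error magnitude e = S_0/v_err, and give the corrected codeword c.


S = (9, 6, 4), error at position 2, error magnitude e = 5, c = [9, 6, 7, 3, 1].

Step 1: column multipliers v_i = (∏_{j≠i}(α_i − α_j))^{−1} mod 11.
  i = 1 (α = 7): (7−8)(7−4)(7−9)(7−6) = (−1)·3·(−2)·1 = 6 ≡ 6, so v_1 = 6^{−1} = 2 (mod 11).
  i = 2 (α = 8): (8−7)(8−4)(8−9)(8−6) = 1·4·(−1)·2 = −8 ≡ 3, so v_2 = 3^{−1} = 4 (mod 11).
  i = 3 (α = 4): (4−7)(4−8)(4−9)(4−6) = (−3)·(−4)·(−5)·(−2) = 120 ≡ 10, so v_3 = 10^{−1} = 10 (mod 11).
  i = 4 (α = 9): (9−7)(9−8)(9−4)(9−6) = 2·1·5·3 = 30 ≡ 8, so v_4 = 8^{−1} = 7 (mod 11).
  i = 5 (α = 6): (6−7)(6−8)(6−4)(6−9) = (−1)·(−2)·2·(−3) = −12 ≡ 10, so v_5 = 10^{−1} = 10 (mod 11).
  v = [2, 4, 10, 7, 10].
Step 2: syndromes of r = [9, 0, 7, 3, 1] (all sums mod 11).
  S_0 = Σ v_i r_i = 2·9 + 4·0 + 10·7 + 7·3 + 10·1 = 119 ≡ 9.
  S_1 = Σ v_i α_i r_i = 2·7·9 + 4·8·0 + 10·4·7 + 7·9·3 + 10·6·1 = 655 ≡ 6.
  α_i^2 mod 11 = [5, 9, 5, 4, 3].
  S_2 = Σ v_i α_i^2 r_i = 2·5·9 + 4·9·0 + 10·5·7 + 7·4·3 + 10·3·1 = 554 ≡ 4.
  S = (9, 6, 4) ≠ 0, so r is not a codeword (an error is present).
Step 3: locate the error. For a single error e at position i, S_ℓ = v_i·e·α_i^ℓ, so α_err = S_1/S_0.
  S_0^{−1} = 9^{−1} = 5 (mod 11), so α_err = 6·5 = 30 ≡ 8 = α_2. Error position i = 2.
  Consistency check: S_2/S_1 = 4·2 = 8 ≡ 8 = α_err ✓ (single-error assumption holds).
Step 4: error magnitude e = S_0/v_2 = S_0·∏_{j≠2}(α_2 − α_j) = 9·3 = 27 ≡ 5 (mod 11).
Step 5: correct position 2: c_2 = r_2 − e = 0 − 5 ≡ 6 (mod 11). Hence c = [9, 6, 7, 3, 1].
  Check: interpolating c through the α_i gives m(x) = 8 + 8·x (degree < 2) with m(α_i) = c_i for every i, so c is indeed a codeword.


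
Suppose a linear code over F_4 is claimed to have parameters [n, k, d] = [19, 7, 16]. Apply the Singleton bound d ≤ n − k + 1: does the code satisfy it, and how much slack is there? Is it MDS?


Singleton RHS = n − k + 1 = 13, slack = -3, bound violated (no such code; not MDS).

Singleton bound: d ≤ n − k + 1.
Here n = 19, k = 7, so n − k + 1 = 13.
Given d = 16, check d ≤ 13: NO.
Slack = (n − k + 1) − d = -3.
The slack is negative: d = 16 exceeds n − k + 1 = 13 by 3, so the Singleton bound is violated and no linear [19, 7, 16]_4 code can exist. In particular it is not MDS (MDS requires d = n − k + 1 exactly).
Description: the claimed parameters are [19, 7, 16]_4; such a code would be impossible (violates the Singleton bound).


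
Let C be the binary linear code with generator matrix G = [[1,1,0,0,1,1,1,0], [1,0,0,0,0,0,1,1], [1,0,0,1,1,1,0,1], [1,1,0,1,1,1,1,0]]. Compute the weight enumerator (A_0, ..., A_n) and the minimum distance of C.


Weight distribution: A_0 = 1, A_1 = 1, A_2 = 1, A_3 = 4, A_4 = 5, A_5 = 3, A_6 = 1. Minimum distance d = 1.

Enumerate all 2^4 = 16 messages m ∈ F_2^4.
For each, compute codeword c = mG in F_2^8, then tally its weight.
  m = 0000 → c = 00000000, weight = 0.
  m = 1000 → c = 11001110, weight = 5.
  m = 0100 → c = 10000011, weight = 3.
  m = 1100 → c = 01001101, weight = 4.
  m = 0010 → c = 10011101, weight = 5.
  m = 1010 → c = 01010011, weight = 4.
  m = 0110 → c = 00011110, weight = 4.
  m = 1110 → c = 11010000, weight = 3.
  m = 0001 → c = 11011110, weight = 6.
  m = 1001 → c = 00010000, weight = 1.
  m = 0101 → c = 01011101, weight = 5.
  m = 1101 → c = 10010011, weight = 4.
  m = 0011 → c = 01000011, weight = 3.
  m = 1011 → c = 10001101, weight = 4.
  m = 0111 → c = 11000000, weight = 2.
  m = 1111 → c = 00001110, weight = 3.
Tally weights:
  weight 0: 1 codewords.
  weight 1: 1 codewords.
  weight 2: 1 codewords.
  weight 3: 4 codewords.
  weight 4: 5 codewords.
  weight 5: 3 codewords.
  weight 6: 1 codewords.
Minimum distance d = smallest w > 0 with A_w > 0 = 1.
Sanity: Σ A_w = 16 = 2^4 = 16 ✓.


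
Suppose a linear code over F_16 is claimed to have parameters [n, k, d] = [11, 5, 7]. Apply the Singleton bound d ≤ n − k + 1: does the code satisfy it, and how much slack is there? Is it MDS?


Singleton RHS = n − k + 1 = 7, slack = 0, bound satisfied, MDS.

Singleton bound: d ≤ n − k + 1.
Here n = 11, k = 5, so n − k + 1 = 7.
Given d = 7, check d ≤ 7: YES.
Slack = (n − k + 1) − d = 0.
The code is MDS (slack = 0).
Description: the claimed parameters are [11, 5, 7]_16; such a code would be MDS (meets Singleton bound).


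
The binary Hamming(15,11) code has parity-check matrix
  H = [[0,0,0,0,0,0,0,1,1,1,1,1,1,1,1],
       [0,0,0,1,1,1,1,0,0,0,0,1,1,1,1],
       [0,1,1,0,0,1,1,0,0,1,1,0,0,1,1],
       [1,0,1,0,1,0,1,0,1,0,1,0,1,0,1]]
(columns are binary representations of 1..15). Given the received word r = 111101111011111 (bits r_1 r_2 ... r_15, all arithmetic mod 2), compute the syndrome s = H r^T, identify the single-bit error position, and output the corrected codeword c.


s = (1, 1, 1, 1)^T, error position = 15, corrected codeword c = 111101111011110

Compute s = H r^T mod 2 one row at a time:
  s_1 = 1 + 1 + 0 + 1 + 1 + 1 + 1 + 1 = 7 ≡ 1 (mod 2).
  s_2 = 1 + 0 + 1 + 1 + 1 + 1 + 1 + 1 = 7 ≡ 1 (mod 2).
  s_3 = 1 + 1 + 1 + 1 + 0 + 1 + 1 + 1 = 7 ≡ 1 (mod 2).
  s_4 = 1 + 1 + 0 + 1 + 1 + 1 + 1 + 1 = 7 ≡ 1 (mod 2).
s = (1, 1, 1, 1)^T — this equals column 15 of H (binary 1111), so error is at position 15.
Correct: flip bit 15 of r = 111101111011111 to get c = 111101111011110.


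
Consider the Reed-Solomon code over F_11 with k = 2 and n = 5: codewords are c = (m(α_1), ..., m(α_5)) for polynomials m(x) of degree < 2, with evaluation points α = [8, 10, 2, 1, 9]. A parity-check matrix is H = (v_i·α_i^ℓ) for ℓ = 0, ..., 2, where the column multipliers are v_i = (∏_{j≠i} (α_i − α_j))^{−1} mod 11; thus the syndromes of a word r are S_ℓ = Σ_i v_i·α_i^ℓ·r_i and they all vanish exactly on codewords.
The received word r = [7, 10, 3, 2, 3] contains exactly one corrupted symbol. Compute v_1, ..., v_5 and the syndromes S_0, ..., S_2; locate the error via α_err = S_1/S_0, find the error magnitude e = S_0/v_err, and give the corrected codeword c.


S = (1, 2, 4), error at position 3, error magnitude e = 5, c = [7, 10, 9, 2, 3].

Step 1: column multipliers v_i = (∏_{j≠i}(α_i − α_j))^{−1} mod 11.
  i = 1 (α = 8): (8−10)(8−2)(8−1)(8−9) = (−2)·6·7·(−1) = 84 ≡ 7, so v_1 = 7^{−1} = 8 (mod 11).
  i = 2 (α = 10): (10−8)(10−2)(10−1)(10−9) = 2·8·9·1 = 144 ≡ 1, so v_2 = 1^{−1} = 1 (mod 11).
  i = 3 (α = 2): (2−8)(2−10)(2−1)(2−9) = (−6)·(−8)·1·(−7) = −336 ≡ 5, so v_3 = 5^{−1} = 9 (mod 11).
  i = 4 (α = 1): (1−8)(1−10)(1−2)(1−9) = (−7)·(−9)·(−1)·(−8) = 504 ≡ 9, so v_4 = 9^{−1} = 5 (mod 11).
  i = 5 (α = 9): (9−8)(9−10)(9−2)(9−1) = 1·(−1)·7·8 = −56 ≡ 10, so v_5 = 10^{−1} = 10 (mod 11).
  v = [8, 1, 9, 5, 10].
Step 2: syndromes of r = [7, 10, 3, 2, 3] (all sums mod 11).
  S_0 = Σ v_i r_i = 8·7 + 1·10 + 9·3 + 5·2 + 10·3 = 133 ≡ 1.
  S_1 = Σ v_i α_i r_i = 8·8·7 + 1·10·10 + 9·2·3 + 5·1·2 + 10·9·3 = 882 ≡ 2.
  α_i^2 mod 11 = [9, 1, 4, 1, 4].
  S_2 = Σ v_i α_i^2 r_i = 8·9·7 + 1·1·10 + 9·4·3 + 5·1·2 + 10·4·3 = 752 ≡ 4.
  S = (1, 2, 4) ≠ 0, so r is not a codeword (an error is present).
Step 3: locate the error. For a single error e at position i, S_ℓ = v_i·e·α_i^ℓ, so α_err = S_1/S_0.
  S_0^{−1} = 1^{−1} = 1 (mod 11), so α_err = 2·1 = 2 ≡ 2 = α_3. Error position i = 3.
  Consistency check: S_2/S_1 = 4·6 = 24 ≡ 2 = α_err ✓ (single-error assumption holds).
Step 4: error magnitude e = S_0/v_3 = S_0·∏_{j≠3}(α_3 − α_j) = 1·5 = 5 ≡ 5 (mod 11).
Step 5: correct position 3: c_3 = r_3 − e = 3 − 5 ≡ 9 (mod 11). Hence c = [7, 10, 9, 2, 3].
  Check: interpolating c through the α_i gives m(x) = 6 + 7·x (degree < 2) with m(α_i) = c_i for every i, so c is indeed a codeword.


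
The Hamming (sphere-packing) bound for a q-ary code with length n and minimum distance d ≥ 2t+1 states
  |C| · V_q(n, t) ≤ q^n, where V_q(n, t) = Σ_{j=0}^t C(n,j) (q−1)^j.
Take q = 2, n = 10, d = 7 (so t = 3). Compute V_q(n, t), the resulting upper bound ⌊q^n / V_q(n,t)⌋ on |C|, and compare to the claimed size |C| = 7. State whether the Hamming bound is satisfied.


V_q(n, t) = 176, q^n = 1024, Hamming bound = 5, |C| = 7 > bound (violated).

Step 1: Compute V_q(n, t) = Σ_{j=0}^3 C(n, j) (q−1)^j.
  j = 0: C(10,0)·(1)^0 = 1·1 = 1.
  j = 1: C(10,1)·(1)^1 = 10·1 = 10.
  j = 2: C(10,2)·(1)^2 = 45·1 = 45.
  j = 3: C(10,3)·(1)^3 = 120·1 = 120.
  V_q(n, t) = 1 + 10 + 45 + 120 = 176.
Step 2: q^n = 2^10 = 1024.
Step 3: Hamming bound ⌊q^n / V_q(n,t)⌋ = ⌊1024/176⌋ = 5.
Step 4: Compare |C| = 7 to 5: violated.
The claimed |C| lies above the Hamming bound, so no 2-ary code of length 10 with d ≥ 7 can have 7 codewords.


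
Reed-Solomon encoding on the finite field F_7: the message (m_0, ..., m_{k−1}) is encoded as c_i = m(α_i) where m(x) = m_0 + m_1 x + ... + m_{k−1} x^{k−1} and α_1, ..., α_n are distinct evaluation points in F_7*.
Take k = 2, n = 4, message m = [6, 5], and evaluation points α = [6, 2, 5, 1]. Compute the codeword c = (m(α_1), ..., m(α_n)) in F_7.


c = [1, 2, 3, 4]

Message polynomial: m(x) = 6 + 5·x (mod 7).
For each evaluation point α_i, compute m(α_i) mod 7:
  α_1 = 6: Horner steps 5 → 1, so m(6) = 1.
  α_2 = 2: Horner steps 5 → 2, so m(2) = 2.
  α_3 = 5: Horner steps 5 → 3, so m(5) = 3.
  α_4 = 1: Horner steps 5 → 4, so m(1) = 4.
Codeword c = [1, 2, 3, 4] ∈ F_7^4.


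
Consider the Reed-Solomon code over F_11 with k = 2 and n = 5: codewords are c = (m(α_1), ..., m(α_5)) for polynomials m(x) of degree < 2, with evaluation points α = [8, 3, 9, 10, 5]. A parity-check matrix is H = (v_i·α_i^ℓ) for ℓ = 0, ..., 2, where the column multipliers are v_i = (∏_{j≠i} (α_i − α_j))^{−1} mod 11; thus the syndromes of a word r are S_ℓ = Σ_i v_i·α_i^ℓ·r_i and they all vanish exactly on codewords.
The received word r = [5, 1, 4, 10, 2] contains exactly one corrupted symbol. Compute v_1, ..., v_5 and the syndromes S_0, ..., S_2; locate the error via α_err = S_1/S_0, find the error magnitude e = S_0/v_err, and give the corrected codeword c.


S = (5, 7, 1), error at position 1, error magnitude e = 7, c = [9, 1, 4, 10, 2].

Step 1: column multipliers v_i = (∏_{j≠i}(α_i − α_j))^{−1} mod 11.
  i = 1 (α = 8): (8−3)(8−9)(8−10)(8−5) = 5·(−1)·(−2)·3 = 30 ≡ 8, so v_1 = 8^{−1} = 7 (mod 11).
  i = 2 (α = 3): (3−8)(3−9)(3−10)(3−5) = (−5)·(−6)·(−7)·(−2) = 420 ≡ 2, so v_2 = 2^{−1} = 6 (mod 11).
  i = 3 (α = 9): (9−8)(9−3)(9−10)(9−5) = 1·6·(−1)·4 = −24 ≡ 9, so v_3 = 9^{−1} = 5 (mod 11).
  i = 4 (α = 10): (10−8)(10−3)(10−9)(10−5) = 2·7·1·5 = 70 ≡ 4, so v_4 = 4^{−1} = 3 (mod 11).
  i = 5 (α = 5): (5−8)(5−3)(5−9)(5−10) = (−3)·2·(−4)·(−5) = −120 ≡ 1, so v_5 = 1^{−1} = 1 (mod 11).
  v = [7, 6, 5, 3, 1].
Step 2: syndromes of r = [5, 1, 4, 10, 2] (all sums mod 11).
  S_0 = Σ v_i r_i = 7·5 + 6·1 + 5·4 + 3·10 + 1·2 = 93 ≡ 5.
  S_1 = Σ v_i α_i r_i = 7·8·5 + 6·3·1 + 5·9·4 + 3·10·10 + 1·5·2 = 788 ≡ 7.
  α_i^2 mod 11 = [9, 9, 4, 1, 3].
  S_2 = Σ v_i α_i^2 r_i = 7·9·5 + 6·9·1 + 5·4·4 + 3·1·10 + 1·3·2 = 485 ≡ 1.
  S = (5, 7, 1) ≠ 0, so r is not a codeword (an error is present).
Step 3: locate the error. For a single error e at position i, S_ℓ = v_i·e·α_i^ℓ, so α_err = S_1/S_0.
  S_0^{−1} = 5^{−1} = 9 (mod 11), so α_err = 7·9 = 63 ≡ 8 = α_1. Error position i = 1.
  Consistency check: S_2/S_1 = 1·8 = 8 ≡ 8 = α_err ✓ (single-error assumption holds).
Step 4: error magnitude e = S_0/v_1 = S_0·∏_{j≠1}(α_1 − α_j) = 5·8 = 40 ≡ 7 (mod 11).
Step 5: correct position 1: c_1 = r_1 − e = 5 − 7 ≡ 9 (mod 11). Hence c = [9, 1, 4, 10, 2].
  Check: interpolating c through the α_i gives m(x) = 5 + 6·x (degree < 2) with m(α_i) = c_i for every i, so c is indeed a codeword.


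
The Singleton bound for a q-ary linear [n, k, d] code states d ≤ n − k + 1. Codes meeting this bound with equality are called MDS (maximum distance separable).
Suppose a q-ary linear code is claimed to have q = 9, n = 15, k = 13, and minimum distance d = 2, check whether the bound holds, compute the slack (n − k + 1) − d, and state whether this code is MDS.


Singleton RHS = n − k + 1 = 3, slack = 1, bound satisfied, not MDS.

Singleton bound: d ≤ n − k + 1.
Here n = 15, k = 13, so n − k + 1 = 3.
Given d = 2, check d ≤ 3: YES.
Slack = (n − k + 1) − d = 1.
The code is NOT MDS (slack = 1 > 0).
Description: the claimed parameters are [15, 13, 2]_9; such a code would be non-MDS.


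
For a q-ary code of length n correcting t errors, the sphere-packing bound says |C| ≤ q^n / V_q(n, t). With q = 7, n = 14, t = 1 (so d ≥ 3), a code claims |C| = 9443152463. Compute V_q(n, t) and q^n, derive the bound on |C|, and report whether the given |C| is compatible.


V_q(n, t) = 85, q^n = 678223072849, Hamming bound = 7979094974, |C| = 9443152463 > bound (violated).

Step 1: Compute V_q(n, t) = Σ_{j=0}^1 C(n, j) (q−1)^j.
  j = 0: C(14,0)·(6)^0 = 1·1 = 1.
  j = 1: C(14,1)·(6)^1 = 14·6 = 84.
  V_q(n, t) = 1 + 84 = 85.
Step 2: q^n = 7^14 = 678223072849.
Step 3: Hamming bound ⌊q^n / V_q(n,t)⌋ = ⌊678223072849/85⌋ = 7979094974.
Step 4: Compare |C| = 9443152463 to 7979094974: violated.
The claimed |C| lies above the Hamming bound, so no 7-ary code of length 14 with d ≥ 3 can have 9443152463 codewords.


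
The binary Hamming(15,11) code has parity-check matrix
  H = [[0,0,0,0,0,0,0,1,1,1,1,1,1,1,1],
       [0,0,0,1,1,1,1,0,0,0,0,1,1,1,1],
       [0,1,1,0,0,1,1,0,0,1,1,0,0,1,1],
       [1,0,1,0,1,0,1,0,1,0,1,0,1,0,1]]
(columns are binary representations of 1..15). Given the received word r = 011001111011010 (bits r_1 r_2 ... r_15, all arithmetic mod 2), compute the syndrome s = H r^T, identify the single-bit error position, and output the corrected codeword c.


s = (1, 0, 0, 0)^T, error position = 8, corrected codeword c = 011001101011010

Compute s = H r^T mod 2 one row at a time:
  s_1 = 1 + 1 + 0 + 1 + 1 + 0 + 1 + 0 = 5 ≡ 1 (mod 2).
  s_2 = 0 + 0 + 1 + 1 + 1 + 0 + 1 + 0 = 4 ≡ 0 (mod 2).
  s_3 = 1 + 1 + 1 + 1 + 0 + 1 + 1 + 0 = 6 ≡ 0 (mod 2).
  s_4 = 0 + 1 + 0 + 1 + 1 + 1 + 0 + 0 = 4 ≡ 0 (mod 2).
s = (1, 0, 0, 0)^T — this equals column 8 of H (binary 1000), so error is at position 8.
Correct: flip bit 8 of r = 011001111011010 to get c = 011001101011010.


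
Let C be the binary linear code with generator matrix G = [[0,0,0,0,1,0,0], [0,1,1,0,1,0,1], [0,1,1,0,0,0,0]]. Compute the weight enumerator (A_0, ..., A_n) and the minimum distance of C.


Weight distribution: A_0 = 1, A_1 = 2, A_2 = 2, A_3 = 2, A_4 = 1. Minimum distance d = 1.

Enumerate all 2^3 = 8 messages m ∈ F_2^3.
For each, compute codeword c = mG in F_2^7, then tally its weight.
  m = 000 → c = 0000000, weight = 0.
  m = 100 → c = 0000100, weight = 1.
  m = 010 → c = 0110101, weight = 4.
  m = 110 → c = 0110001, weight = 3.
  m = 001 → c = 0110000, weight = 2.
  m = 101 → c = 0110100, weight = 3.
  m = 011 → c = 0000101, weight = 2.
  m = 111 → c = 0000001, weight = 1.
Tally weights:
  weight 0: 1 codewords.
  weight 1: 2 codewords.
  weight 2: 2 codewords.
  weight 3: 2 codewords.
  weight 4: 1 codewords.
Minimum distance d = smallest w > 0 with A_w > 0 = 1.
Sanity: Σ A_w = 8 = 2^3 = 8 ✓.


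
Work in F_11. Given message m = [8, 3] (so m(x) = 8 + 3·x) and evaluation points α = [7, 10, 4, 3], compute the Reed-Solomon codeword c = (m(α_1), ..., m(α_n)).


c = [7, 5, 9, 6]

Message polynomial: m(x) = 8 + 3·x (mod 11).
For each evaluation point α_i, compute m(α_i) mod 11:
  α_1 = 7: Horner steps 3 → 7, so m(7) = 7.
  α_2 = 10: Horner steps 3 → 5, so m(10) = 5.
  α_3 = 4: Horner steps 3 → 9, so m(4) = 9.
  α_4 = 3: Horner steps 3 → 6, so m(3) = 6.
Codeword c = [7, 5, 9, 6] ∈ F_11^4.


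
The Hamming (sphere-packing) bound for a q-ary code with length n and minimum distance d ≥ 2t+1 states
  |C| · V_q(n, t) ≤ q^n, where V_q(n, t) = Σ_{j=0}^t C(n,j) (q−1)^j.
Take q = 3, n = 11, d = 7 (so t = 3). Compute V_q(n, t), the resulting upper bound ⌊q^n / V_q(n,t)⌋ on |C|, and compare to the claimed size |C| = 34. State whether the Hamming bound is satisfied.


V_q(n, t) = 1563, q^n = 177147, Hamming bound = 113, |C| = 34 ≤ bound (satisfied).

Step 1: Compute V_q(n, t) = Σ_{j=0}^3 C(n, j) (q−1)^j.
  j = 0: C(11,0)·(2)^0 = 1·1 = 1.
  j = 1: C(11,1)·(2)^1 = 11·2 = 22.
  j = 2: C(11,2)·(2)^2 = 55·4 = 220.
  j = 3: C(11,3)·(2)^3 = 165·8 = 1320.
  V_q(n, t) = 1 + 22 + 220 + 1320 = 1563.
Step 2: q^n = 3^11 = 177147.
Step 3: Hamming bound ⌊q^n / V_q(n,t)⌋ = ⌊177147/1563⌋ = 113.
Step 4: Compare |C| = 34 to 113: satisfied.
The claimed |C| lies below the Hamming bound.


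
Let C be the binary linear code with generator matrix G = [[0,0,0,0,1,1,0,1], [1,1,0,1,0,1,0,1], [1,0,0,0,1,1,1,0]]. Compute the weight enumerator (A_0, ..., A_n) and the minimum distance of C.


Weight distribution: A_0 = 1, A_3 = 2, A_4 = 3, A_5 = 2. Minimum distance d = 3.

Enumerate all 2^3 = 8 messages m ∈ F_2^3.
For each, compute codeword c = mG in F_2^8, then tally its weight.
  m = 000 → c = 00000000, weight = 0.
  m = 100 → c = 00001101, weight = 3.
  m = 010 → c = 11010101, weight = 5.
  m = 110 → c = 11011000, weight = 4.
  m = 001 → c = 10001110, weight = 4.
  m = 101 → c = 10000011, weight = 3.
  m = 011 → c = 01011011, weight = 5.
  m = 111 → c = 01010110, weight = 4.
Tally weights:
  weight 0: 1 codewords.
  weight 3: 2 codewords.
  weight 4: 3 codewords.
  weight 5: 2 codewords.
Minimum distance d = smallest w > 0 with A_w > 0 = 3.
Sanity: Σ A_w = 8 = 2^3 = 8 ✓.


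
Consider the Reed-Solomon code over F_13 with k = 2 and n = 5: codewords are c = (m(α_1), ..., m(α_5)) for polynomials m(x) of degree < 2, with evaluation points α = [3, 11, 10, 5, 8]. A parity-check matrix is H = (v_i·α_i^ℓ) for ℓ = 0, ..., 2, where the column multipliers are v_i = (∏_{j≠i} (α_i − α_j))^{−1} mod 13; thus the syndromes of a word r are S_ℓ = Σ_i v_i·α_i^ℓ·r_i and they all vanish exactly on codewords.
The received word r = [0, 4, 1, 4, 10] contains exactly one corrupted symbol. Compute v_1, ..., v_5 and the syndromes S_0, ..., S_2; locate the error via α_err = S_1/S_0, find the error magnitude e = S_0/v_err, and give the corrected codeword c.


S = (1, 11, 4), error at position 2, error magnitude e = 1, c = [0, 3, 1, 4, 10].

Step 1: column multipliers v_i = (∏_{j≠i}(α_i − α_j))^{−1} mod 13.
  i = 1 (α = 3): (3−11)(3−10)(3−5)(3−8) = (−8)·(−7)·(−2)·(−5) = 560 ≡ 1, so v_1 = 1^{−1} = 1 (mod 13).
  i = 2 (α = 11): (11−3)(11−10)(11−5)(11−8) = 8·1·6·3 = 144 ≡ 1, so v_2 = 1^{−1} = 1 (mod 13).
  i = 3 (α = 10): (10−3)(10−11)(10−5)(10−8) = 7·(−1)·5·2 = −70 ≡ 8, so v_3 = 8^{−1} = 5 (mod 13).
  i = 4 (α = 5): (5−3)(5−11)(5−10)(5−8) = 2·(−6)·(−5)·(−3) = −180 ≡ 2, so v_4 = 2^{−1} = 7 (mod 13).
  i = 5 (α = 8): (8−3)(8−11)(8−10)(8−5) = 5·(−3)·(−2)·3 = 90 ≡ 12, so v_5 = 12^{−1} = 12 (mod 13).
  v = [1, 1, 5, 7, 12].
Step 2: syndromes of r = [0, 4, 1, 4, 10] (all sums mod 13).
  S_0 = Σ v_i r_i = 1·0 + 1·4 + 5·1 + 7·4 + 12·10 = 157 ≡ 1.
  S_1 = Σ v_i α_i r_i = 1·3·0 + 1·11·4 + 5·10·1 + 7·5·4 + 12·8·10 = 1194 ≡ 11.
  α_i^2 mod 13 = [9, 4, 9, 12, 12].
  S_2 = Σ v_i α_i^2 r_i = 1·9·0 + 1·4·4 + 5·9·1 + 7·12·4 + 12·12·10 = 1837 ≡ 4.
  S = (1, 11, 4) ≠ 0, so r is not a codeword (an error is present).
Step 3: locate the error. For a single error e at position i, S_ℓ = v_i·e·α_i^ℓ, so α_err = S_1/S_0.
  S_0^{−1} = 1^{−1} = 1 (mod 13), so α_err = 11·1 = 11 ≡ 11 = α_2. Error position i = 2.
  Consistency check: S_2/S_1 = 4·6 = 24 ≡ 11 = α_err ✓ (single-error assumption holds).
Step 4: error magnitude e = S_0/v_2 = S_0·∏_{j≠2}(α_2 − α_j) = 1·1 = 1 ≡ 1 (mod 13).
Step 5: correct position 2: c_2 = r_2 − e = 4 − 1 ≡ 3 (mod 13). Hence c = [0, 3, 1, 4, 10].
  Check: interpolating c through the α_i gives m(x) = 7 + 2·x (degree < 2) with m(α_i) = c_i for every i, so c is indeed a codeword.


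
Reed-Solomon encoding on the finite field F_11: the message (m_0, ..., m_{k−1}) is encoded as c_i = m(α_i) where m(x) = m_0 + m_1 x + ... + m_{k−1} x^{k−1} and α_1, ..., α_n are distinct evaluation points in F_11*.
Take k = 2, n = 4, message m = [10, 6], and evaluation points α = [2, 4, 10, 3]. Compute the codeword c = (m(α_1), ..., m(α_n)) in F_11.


c = [0, 1, 4, 6]

Message polynomial: m(x) = 10 + 6·x (mod 11).
For each evaluation point α_i, compute m(α_i) mod 11:
  α_1 = 2: Horner steps 6 → 0, so m(2) = 0.
  α_2 = 4: Horner steps 6 → 1, so m(4) = 1.
  α_3 = 10: Horner steps 6 → 4, so m(10) = 4.
  α_4 = 3: Horner steps 6 → 6, so m(3) = 6.
Codeword c = [0, 1, 4, 6] ∈ F_11^4.


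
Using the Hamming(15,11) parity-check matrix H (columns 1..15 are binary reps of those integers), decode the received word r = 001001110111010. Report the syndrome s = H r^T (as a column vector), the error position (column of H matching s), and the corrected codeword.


s = (1, 0, 0, 1)^T, error position = 9, corrected codeword c = 001001111111010

Compute s = H r^T mod 2 one row at a time:
  s_1 = 1 + 0 + 1 + 1 + 1 + 0 + 1 + 0 = 5 ≡ 1 (mod 2).
  s_2 = 0 + 0 + 1 + 1 + 1 + 0 + 1 + 0 = 4 ≡ 0 (mod 2).
  s_3 = 0 + 1 + 1 + 1 + 1 + 1 + 1 + 0 = 6 ≡ 0 (mod 2).
  s_4 = 0 + 1 + 0 + 1 + 0 + 1 + 0 + 0 = 3 ≡ 1 (mod 2).
s = (1, 0, 0, 1)^T — this equals column 9 of H (binary 1001), so error is at position 9.
Correct: flip bit 9 of r = 001001110111010 to get c = 001001111111010.


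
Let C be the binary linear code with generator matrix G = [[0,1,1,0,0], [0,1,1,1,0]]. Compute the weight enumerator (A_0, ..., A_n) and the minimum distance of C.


Weight distribution: A_0 = 1, A_1 = 1, A_2 = 1, A_3 = 1. Minimum distance d = 1.

Enumerate all 2^2 = 4 messages m ∈ F_2^2.
For each, compute codeword c = mG in F_2^5, then tally its weight.
  m = 00 → c = 00000, weight = 0.
  m = 10 → c = 01100, weight = 2.
  m = 01 → c = 01110, weight = 3.
  m = 11 → c = 00010, weight = 1.
Tally weights:
  weight 0: 1 codewords.
  weight 1: 1 codewords.
  weight 2: 1 codewords.
  weight 3: 1 codewords.
Minimum distance d = smallest w > 0 with A_w > 0 = 1.
Sanity: Σ A_w = 4 = 2^2 = 4 ✓.
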